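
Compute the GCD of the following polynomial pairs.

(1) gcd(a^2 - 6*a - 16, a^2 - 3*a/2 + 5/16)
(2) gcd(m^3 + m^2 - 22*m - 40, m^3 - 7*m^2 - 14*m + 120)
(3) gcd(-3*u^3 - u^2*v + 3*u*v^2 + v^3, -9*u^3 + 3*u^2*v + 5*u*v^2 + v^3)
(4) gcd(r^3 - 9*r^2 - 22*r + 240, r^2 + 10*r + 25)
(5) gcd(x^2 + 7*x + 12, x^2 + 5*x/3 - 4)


(1) = 1
(2) = gcd((m - 5)*(m + 2)*(m + 4), (m - 6)*(m - 5)*(m + 4)) = m^2 - m - 20
(3) = 3*u^2 - 2*u*v - v^2
(4) = r + 5
(5) = x + 3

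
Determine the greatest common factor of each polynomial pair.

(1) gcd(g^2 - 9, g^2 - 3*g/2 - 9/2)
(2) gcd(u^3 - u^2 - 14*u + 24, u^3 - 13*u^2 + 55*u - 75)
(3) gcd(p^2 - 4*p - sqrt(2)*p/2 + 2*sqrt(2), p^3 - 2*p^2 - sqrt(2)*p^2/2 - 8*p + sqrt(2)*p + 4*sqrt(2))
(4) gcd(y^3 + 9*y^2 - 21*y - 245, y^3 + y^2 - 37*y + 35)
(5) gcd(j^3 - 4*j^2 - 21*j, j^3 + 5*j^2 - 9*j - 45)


(1) = g - 3
(2) = gcd((u - 3)*(u - 2)*(u + 4), (u - 5)^2*(u - 3)) = u - 3
(3) = gcd((p - 4)*(p - sqrt(2)/2), (p - 4)*(p + 2)*(p - sqrt(2)/2)) = p^2 + p*(-4 - sqrt(2)/2) + 2*sqrt(2)
(4) = y^2 + 2*y - 35
(5) = j + 3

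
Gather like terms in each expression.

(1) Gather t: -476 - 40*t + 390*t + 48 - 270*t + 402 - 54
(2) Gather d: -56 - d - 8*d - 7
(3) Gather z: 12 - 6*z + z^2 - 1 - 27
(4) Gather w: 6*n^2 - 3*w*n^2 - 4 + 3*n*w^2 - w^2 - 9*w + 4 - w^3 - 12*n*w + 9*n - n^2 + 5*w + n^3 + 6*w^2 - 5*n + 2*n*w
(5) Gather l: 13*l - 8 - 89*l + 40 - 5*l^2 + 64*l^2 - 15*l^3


(1) = 80*t - 80
(2) = -9*d - 63
(3) = z^2 - 6*z - 16
(4) = n^3 + 5*n^2 + 4*n - w^3 + w^2*(3*n + 5) + w*(-3*n^2 - 10*n - 4)
(5) = -15*l^3 + 59*l^2 - 76*l + 32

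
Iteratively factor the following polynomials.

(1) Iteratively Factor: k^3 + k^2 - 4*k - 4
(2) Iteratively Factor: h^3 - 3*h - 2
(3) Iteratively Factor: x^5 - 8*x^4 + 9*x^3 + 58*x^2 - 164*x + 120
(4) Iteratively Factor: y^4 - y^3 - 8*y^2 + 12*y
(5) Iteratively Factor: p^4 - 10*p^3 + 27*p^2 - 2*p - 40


(1) = (k - 2)*(k^2 + 3*k + 2) = (k - 2)*(k + 2)*(k + 1)
(2) = (h - 2)*(h^2 + 2*h + 1) = (h - 2)*(h + 1)*(h + 1)
(3) = (x - 2)*(x^4 - 6*x^3 - 3*x^2 + 52*x - 60) = (x - 2)*(x + 3)*(x^3 - 9*x^2 + 24*x - 20) = (x - 2)^2*(x + 3)*(x^2 - 7*x + 10) = (x - 2)^3*(x + 3)*(x - 5)
(4) = (y - 2)*(y^3 + y^2 - 6*y) = y*(y - 2)*(y^2 + y - 6) = y*(y - 2)^2*(y + 3)
(5) = (p - 5)*(p^3 - 5*p^2 + 2*p + 8) = (p - 5)*(p - 4)*(p^2 - p - 2) = (p - 5)*(p - 4)*(p + 1)*(p - 2)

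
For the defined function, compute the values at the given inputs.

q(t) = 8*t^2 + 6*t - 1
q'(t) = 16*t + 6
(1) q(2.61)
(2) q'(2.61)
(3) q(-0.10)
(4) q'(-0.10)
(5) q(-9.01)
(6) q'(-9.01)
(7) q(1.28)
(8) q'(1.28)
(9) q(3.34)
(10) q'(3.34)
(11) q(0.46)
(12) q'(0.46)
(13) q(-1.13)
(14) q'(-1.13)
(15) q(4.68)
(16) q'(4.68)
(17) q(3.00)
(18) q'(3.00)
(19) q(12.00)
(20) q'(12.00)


(1) = 69.16
(2) = 47.76
(3) = -1.52
(4) = 4.40
(5) = 594.38
(6) = -138.16
(7) = 19.79
(8) = 26.48
(9) = 108.28
(10) = 59.44
(11) = 3.45
(12) = 13.36
(13) = 2.44
(14) = -12.08
(15) = 202.30
(16) = 80.88
(17) = 89.00
(18) = 54.00
(19) = 1223.00
(20) = 198.00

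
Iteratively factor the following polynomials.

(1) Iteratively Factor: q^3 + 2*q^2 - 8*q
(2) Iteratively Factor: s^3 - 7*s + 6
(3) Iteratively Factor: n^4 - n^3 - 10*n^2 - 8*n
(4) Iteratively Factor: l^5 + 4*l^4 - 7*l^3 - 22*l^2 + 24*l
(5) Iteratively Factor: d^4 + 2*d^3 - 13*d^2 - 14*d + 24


(1) = (q)*(q^2 + 2*q - 8) = q*(q + 4)*(q - 2)
(2) = (s - 1)*(s^2 + s - 6) = (s - 2)*(s - 1)*(s + 3)
(3) = (n + 2)*(n^3 - 3*n^2 - 4*n) = (n - 4)*(n + 2)*(n^2 + n) = n*(n - 4)*(n + 2)*(n + 1)
(4) = (l - 1)*(l^4 + 5*l^3 - 2*l^2 - 24*l) = (l - 2)*(l - 1)*(l^3 + 7*l^2 + 12*l) = (l - 2)*(l - 1)*(l + 3)*(l^2 + 4*l) = (l - 2)*(l - 1)*(l + 3)*(l + 4)*(l)
(5) = (d - 1)*(d^3 + 3*d^2 - 10*d - 24) = (d - 1)*(d + 4)*(d^2 - d - 6) = (d - 3)*(d - 1)*(d + 4)*(d + 2)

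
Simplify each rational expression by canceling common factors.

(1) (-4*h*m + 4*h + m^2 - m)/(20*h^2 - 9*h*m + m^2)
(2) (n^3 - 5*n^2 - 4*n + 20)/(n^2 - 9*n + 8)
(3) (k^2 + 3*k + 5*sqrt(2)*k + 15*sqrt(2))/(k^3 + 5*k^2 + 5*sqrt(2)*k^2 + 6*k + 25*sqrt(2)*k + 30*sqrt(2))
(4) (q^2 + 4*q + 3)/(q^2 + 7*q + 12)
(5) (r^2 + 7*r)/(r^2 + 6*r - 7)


(1) = (1 - m)/(5*h - m)
(2) = (n^3 - 5*n^2 - 4*n + 20)/(n^2 - 9*n + 8)
(3) = 1/(k + 2)
(4) = (q + 1)/(q + 4)
(5) = r/(r - 1)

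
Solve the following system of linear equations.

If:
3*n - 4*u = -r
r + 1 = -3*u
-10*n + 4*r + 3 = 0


Then:
n = 5/106
r = -67/106
u = -13/106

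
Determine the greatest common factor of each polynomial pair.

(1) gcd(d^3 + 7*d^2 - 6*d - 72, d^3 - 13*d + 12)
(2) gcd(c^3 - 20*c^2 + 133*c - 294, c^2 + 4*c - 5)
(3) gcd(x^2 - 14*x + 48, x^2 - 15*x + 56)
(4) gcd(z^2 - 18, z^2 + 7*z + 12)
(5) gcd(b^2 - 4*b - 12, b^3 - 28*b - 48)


(1) = d^2 + d - 12
(2) = gcd((c - 7)^2*(c - 6), (c - 1)*(c + 5)) = 1
(3) = x - 8
(4) = 1
(5) = gcd((b - 6)*(b + 2), (b - 6)*(b + 2)*(b + 4)) = b^2 - 4*b - 12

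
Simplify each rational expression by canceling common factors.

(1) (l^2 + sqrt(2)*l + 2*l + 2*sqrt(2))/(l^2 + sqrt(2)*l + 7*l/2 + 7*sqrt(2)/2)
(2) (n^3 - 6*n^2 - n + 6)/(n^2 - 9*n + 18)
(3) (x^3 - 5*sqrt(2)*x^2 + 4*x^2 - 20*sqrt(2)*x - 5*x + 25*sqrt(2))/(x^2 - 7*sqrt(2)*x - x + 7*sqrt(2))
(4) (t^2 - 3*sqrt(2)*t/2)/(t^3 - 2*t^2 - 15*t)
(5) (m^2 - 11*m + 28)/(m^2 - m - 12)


(1) = (2*l + 4)/(2*l + 7)
(2) = (n^2 - 1)/(n - 3)
(3) = (x^2 + x*(5 - 5*sqrt(2)) - 25*sqrt(2))/(x - 7*sqrt(2))
(4) = (2*t - 3*sqrt(2))/(2*t^2 - 4*t - 30)
(5) = (m - 7)/(m + 3)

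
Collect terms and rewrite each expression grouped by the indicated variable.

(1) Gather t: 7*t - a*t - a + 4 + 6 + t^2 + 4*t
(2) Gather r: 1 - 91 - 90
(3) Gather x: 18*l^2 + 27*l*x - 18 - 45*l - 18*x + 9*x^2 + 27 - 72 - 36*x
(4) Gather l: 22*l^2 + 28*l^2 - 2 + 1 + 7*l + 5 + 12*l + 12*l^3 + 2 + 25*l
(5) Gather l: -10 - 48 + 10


(1) = -a + t^2 + t*(11 - a) + 10
(2) = -180
(3) = 18*l^2 - 45*l + 9*x^2 + x*(27*l - 54) - 63
(4) = 12*l^3 + 50*l^2 + 44*l + 6
(5) = -48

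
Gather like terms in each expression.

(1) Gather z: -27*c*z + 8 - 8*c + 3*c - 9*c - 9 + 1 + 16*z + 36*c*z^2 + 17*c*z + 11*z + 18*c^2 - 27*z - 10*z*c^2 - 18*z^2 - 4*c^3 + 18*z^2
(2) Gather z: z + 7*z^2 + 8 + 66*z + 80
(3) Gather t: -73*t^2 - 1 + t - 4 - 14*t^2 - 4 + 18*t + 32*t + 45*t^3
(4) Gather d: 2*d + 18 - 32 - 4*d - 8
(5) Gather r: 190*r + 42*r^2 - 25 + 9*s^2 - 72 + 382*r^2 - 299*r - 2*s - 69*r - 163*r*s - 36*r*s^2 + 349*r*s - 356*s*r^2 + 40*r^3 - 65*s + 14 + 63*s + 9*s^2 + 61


(1) = -4*c^3 + 18*c^2 + 36*c*z^2 - 14*c + z*(-10*c^2 - 10*c)
(2) = 7*z^2 + 67*z + 88
(3) = 45*t^3 - 87*t^2 + 51*t - 9
(4) = -2*d - 22
(5) = 40*r^3 + r^2*(424 - 356*s) + r*(-36*s^2 + 186*s - 178) + 18*s^2 - 4*s - 22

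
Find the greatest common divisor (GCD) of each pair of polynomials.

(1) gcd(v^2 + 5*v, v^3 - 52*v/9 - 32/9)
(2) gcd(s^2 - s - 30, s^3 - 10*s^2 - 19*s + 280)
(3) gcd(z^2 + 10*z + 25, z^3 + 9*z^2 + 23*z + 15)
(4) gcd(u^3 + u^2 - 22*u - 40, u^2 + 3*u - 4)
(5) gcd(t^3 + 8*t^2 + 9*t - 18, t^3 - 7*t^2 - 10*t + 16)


(1) = gcd(v*(v + 5), (v - 8/3)*(v + 2/3)*(v + 2)) = 1
(2) = gcd((s - 6)*(s + 5), (s - 8)*(s - 7)*(s + 5)) = s + 5
(3) = z + 5
(4) = u + 4
(5) = gcd((t - 1)*(t + 3)*(t + 6), (t - 8)*(t - 1)*(t + 2)) = t - 1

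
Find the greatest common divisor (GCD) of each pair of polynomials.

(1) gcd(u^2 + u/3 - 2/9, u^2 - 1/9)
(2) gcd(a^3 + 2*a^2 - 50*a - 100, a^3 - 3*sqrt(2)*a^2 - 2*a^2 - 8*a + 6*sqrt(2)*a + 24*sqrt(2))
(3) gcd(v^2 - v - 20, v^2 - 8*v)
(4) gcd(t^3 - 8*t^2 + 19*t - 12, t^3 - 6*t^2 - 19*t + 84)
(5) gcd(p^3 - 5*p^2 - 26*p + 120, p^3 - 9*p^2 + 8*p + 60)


(1) = u - 1/3
(2) = a + 2
(3) = 1
(4) = t - 3
(5) = gcd((p - 6)*(p - 4)*(p + 5), (p - 6)*(p - 5)*(p + 2)) = p - 6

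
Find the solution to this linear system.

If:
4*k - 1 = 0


Then:
k = 1/4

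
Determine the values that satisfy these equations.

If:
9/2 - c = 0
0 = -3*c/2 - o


Then:
c = 9/2
o = -27/4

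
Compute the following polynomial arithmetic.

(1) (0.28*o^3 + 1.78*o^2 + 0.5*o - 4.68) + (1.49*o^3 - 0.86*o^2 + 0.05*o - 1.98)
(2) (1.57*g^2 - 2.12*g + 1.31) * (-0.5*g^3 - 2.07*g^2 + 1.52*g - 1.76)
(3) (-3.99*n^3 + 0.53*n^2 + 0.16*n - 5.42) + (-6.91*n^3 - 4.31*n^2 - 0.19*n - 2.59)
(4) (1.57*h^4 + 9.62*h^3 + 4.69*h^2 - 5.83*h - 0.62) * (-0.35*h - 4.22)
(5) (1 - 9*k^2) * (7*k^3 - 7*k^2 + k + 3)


(1) = 1.77*o^3 + 0.92*o^2 + 0.55*o - 6.66
(2) = -0.785*g^5 - 2.1899*g^4 + 6.1198*g^3 - 8.6973*g^2 + 5.7224*g - 2.3056
(3) = -10.9*n^3 - 3.78*n^2 - 0.03*n - 8.01
(4) = -0.5495*h^5 - 9.9924*h^4 - 42.2379*h^3 - 17.7513*h^2 + 24.8196*h + 2.6164
(5) = -63*k^5 + 63*k^4 - 2*k^3 - 34*k^2 + k + 3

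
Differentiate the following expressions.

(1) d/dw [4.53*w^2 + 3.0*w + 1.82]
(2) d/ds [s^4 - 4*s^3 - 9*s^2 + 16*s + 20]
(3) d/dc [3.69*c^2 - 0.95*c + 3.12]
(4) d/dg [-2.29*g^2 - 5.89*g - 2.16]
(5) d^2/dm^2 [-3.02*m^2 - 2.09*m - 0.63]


(1) = 9.06*w + 3.0
(2) = 4*s^3 - 12*s^2 - 18*s + 16
(3) = 7.38*c - 0.95
(4) = -4.58*g - 5.89
(5) = -6.04000000000000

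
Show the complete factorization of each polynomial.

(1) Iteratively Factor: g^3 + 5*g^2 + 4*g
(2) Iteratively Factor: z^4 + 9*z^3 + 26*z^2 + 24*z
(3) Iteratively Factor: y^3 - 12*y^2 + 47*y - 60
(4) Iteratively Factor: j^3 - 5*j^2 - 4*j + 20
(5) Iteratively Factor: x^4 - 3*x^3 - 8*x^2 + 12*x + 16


(1) = (g + 1)*(g^2 + 4*g) = g*(g + 1)*(g + 4)
(2) = (z)*(z^3 + 9*z^2 + 26*z + 24) = z*(z + 4)*(z^2 + 5*z + 6) = z*(z + 2)*(z + 4)*(z + 3)
(3) = (y - 4)*(y^2 - 8*y + 15) = (y - 5)*(y - 4)*(y - 3)
(4) = (j - 5)*(j^2 - 4) = (j - 5)*(j - 2)*(j + 2)
(5) = (x + 1)*(x^3 - 4*x^2 - 4*x + 16) = (x - 2)*(x + 1)*(x^2 - 2*x - 8) = (x - 2)*(x + 1)*(x + 2)*(x - 4)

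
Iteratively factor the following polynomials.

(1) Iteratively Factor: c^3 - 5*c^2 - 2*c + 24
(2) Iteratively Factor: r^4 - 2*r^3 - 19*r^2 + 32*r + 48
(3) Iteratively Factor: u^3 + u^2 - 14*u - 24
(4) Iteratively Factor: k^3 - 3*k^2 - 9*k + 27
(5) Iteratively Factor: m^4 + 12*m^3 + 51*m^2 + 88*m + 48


(1) = (c + 2)*(c^2 - 7*c + 12) = (c - 4)*(c + 2)*(c - 3)
(2) = (r - 4)*(r^3 + 2*r^2 - 11*r - 12) = (r - 4)*(r + 4)*(r^2 - 2*r - 3) = (r - 4)*(r + 1)*(r + 4)*(r - 3)
(3) = (u + 2)*(u^2 - u - 12) = (u - 4)*(u + 2)*(u + 3)
(4) = (k - 3)*(k^2 - 9) = (k - 3)^2*(k + 3)
(5) = (m + 3)*(m^3 + 9*m^2 + 24*m + 16) = (m + 3)*(m + 4)*(m^2 + 5*m + 4) = (m + 3)*(m + 4)^2*(m + 1)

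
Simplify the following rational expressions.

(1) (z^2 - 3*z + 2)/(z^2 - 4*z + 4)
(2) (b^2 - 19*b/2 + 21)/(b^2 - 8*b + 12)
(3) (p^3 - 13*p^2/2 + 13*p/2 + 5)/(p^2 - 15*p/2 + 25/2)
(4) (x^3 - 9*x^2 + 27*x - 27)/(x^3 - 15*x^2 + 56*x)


(1) = (z - 1)/(z - 2)
(2) = (2*b - 7)/(2*b - 4)
(3) = (2*p^2 - 3*p - 2)/(2*p - 5)
(4) = (x^3 - 9*x^2 + 27*x - 27)/(x^3 - 15*x^2 + 56*x)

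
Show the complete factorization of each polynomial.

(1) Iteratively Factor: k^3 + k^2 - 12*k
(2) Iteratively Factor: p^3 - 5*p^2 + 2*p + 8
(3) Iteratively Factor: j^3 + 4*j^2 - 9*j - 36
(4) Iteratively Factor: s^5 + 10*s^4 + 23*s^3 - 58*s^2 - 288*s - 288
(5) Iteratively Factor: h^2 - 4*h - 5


(1) = (k + 4)*(k^2 - 3*k) = (k - 3)*(k + 4)*(k)
(2) = (p + 1)*(p^2 - 6*p + 8) = (p - 4)*(p + 1)*(p - 2)
(3) = (j + 4)*(j^2 - 9) = (j - 3)*(j + 4)*(j + 3)
(4) = (s + 4)*(s^4 + 6*s^3 - s^2 - 54*s - 72) = (s + 4)^2*(s^3 + 2*s^2 - 9*s - 18) = (s - 3)*(s + 4)^2*(s^2 + 5*s + 6) = (s - 3)*(s + 2)*(s + 4)^2*(s + 3)
(5) = (h + 1)*(h - 5)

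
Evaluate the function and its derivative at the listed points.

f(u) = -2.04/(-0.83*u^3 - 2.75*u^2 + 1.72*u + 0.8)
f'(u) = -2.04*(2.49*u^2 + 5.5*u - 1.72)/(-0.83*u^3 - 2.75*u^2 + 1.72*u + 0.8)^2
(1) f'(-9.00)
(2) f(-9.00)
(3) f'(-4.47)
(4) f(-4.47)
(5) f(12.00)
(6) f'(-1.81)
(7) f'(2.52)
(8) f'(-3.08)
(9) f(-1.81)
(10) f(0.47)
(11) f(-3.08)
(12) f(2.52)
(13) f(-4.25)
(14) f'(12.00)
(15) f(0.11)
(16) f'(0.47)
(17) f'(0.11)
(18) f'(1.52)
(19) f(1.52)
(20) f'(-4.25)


(1) = -0.00
(2) = -0.01
(3) = -0.32
(4) = -0.17
(5) = 0.00
(6) = 0.18
(7) = -0.09
(8) = -0.25
(9) = 0.32
(10) = -2.23
(11) = 0.32
(12) = 0.08
(13) = -0.27
(14) = -0.00
(15) = -2.14
(16) = -3.45
(17) = 2.43
(18) = -0.74
(19) = 0.35
(20) = -0.71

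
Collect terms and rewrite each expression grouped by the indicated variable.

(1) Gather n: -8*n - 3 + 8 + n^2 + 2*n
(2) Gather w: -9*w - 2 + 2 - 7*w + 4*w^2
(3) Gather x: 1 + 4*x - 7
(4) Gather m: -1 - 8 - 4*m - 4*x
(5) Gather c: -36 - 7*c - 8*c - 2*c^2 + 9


(1) = n^2 - 6*n + 5
(2) = 4*w^2 - 16*w
(3) = 4*x - 6
(4) = -4*m - 4*x - 9
(5) = -2*c^2 - 15*c - 27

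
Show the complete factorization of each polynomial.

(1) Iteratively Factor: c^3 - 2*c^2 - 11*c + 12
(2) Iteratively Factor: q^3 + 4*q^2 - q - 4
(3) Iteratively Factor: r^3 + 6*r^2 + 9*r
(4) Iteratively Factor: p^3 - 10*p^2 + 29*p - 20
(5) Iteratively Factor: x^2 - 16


(1) = (c - 4)*(c^2 + 2*c - 3) = (c - 4)*(c - 1)*(c + 3)
(2) = (q - 1)*(q^2 + 5*q + 4) = (q - 1)*(q + 1)*(q + 4)
(3) = (r + 3)*(r^2 + 3*r) = r*(r + 3)*(r + 3)
(4) = (p - 4)*(p^2 - 6*p + 5) = (p - 4)*(p - 1)*(p - 5)
(5) = (x + 4)*(x - 4)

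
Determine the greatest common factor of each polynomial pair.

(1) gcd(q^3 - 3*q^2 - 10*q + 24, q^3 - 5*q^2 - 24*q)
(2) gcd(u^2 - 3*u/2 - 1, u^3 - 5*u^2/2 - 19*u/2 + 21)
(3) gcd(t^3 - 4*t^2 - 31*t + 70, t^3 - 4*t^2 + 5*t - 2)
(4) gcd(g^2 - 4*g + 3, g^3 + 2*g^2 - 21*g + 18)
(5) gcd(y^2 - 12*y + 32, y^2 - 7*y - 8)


(1) = q + 3
(2) = u - 2
(3) = gcd((t - 7)*(t - 2)*(t + 5), (t - 2)*(t - 1)^2) = t - 2
(4) = g^2 - 4*g + 3
(5) = y - 8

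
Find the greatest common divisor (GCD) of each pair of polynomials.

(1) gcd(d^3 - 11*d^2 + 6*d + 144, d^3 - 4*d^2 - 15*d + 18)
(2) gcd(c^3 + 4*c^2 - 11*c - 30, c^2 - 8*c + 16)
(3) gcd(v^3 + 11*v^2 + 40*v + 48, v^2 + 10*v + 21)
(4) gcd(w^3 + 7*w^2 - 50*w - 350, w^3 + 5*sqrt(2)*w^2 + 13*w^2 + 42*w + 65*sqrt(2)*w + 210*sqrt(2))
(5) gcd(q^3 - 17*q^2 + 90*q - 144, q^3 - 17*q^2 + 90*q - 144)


(1) = d^2 - 3*d - 18
(2) = 1
(3) = gcd((v + 3)*(v + 4)^2, (v + 3)*(v + 7)) = v + 3
(4) = gcd((w + 7)*(w - 5*sqrt(2))*(w + 5*sqrt(2)), (w + 6)*(w + 7)*(w + 5*sqrt(2))) = w^2 + w*(7 + 5*sqrt(2)) + 35*sqrt(2)
(5) = q^3 - 17*q^2 + 90*q - 144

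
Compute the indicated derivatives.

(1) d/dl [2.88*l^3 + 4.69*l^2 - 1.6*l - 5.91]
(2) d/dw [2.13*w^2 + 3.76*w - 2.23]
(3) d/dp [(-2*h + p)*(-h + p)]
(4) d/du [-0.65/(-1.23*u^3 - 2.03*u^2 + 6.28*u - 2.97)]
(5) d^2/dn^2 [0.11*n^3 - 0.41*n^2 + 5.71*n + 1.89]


(1) = 8.64*l^2 + 9.38*l - 1.6
(2) = 4.26*w + 3.76
(3) = -3*h + 2*p
(4) = (-2.3985*u^2 - 2.639*u + 4.082)/(1.23*u^3 + 2.03*u^2 - 6.28*u + 2.97)^2
(5) = 0.66*n - 0.82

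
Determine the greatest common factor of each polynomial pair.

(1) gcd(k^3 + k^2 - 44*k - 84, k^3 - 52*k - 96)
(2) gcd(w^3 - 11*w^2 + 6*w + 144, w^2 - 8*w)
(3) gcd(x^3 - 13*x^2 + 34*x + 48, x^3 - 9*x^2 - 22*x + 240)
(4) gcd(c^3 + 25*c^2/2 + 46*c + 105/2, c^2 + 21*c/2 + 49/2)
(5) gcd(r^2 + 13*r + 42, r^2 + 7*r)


(1) = k^2 + 8*k + 12
(2) = w - 8
(3) = x^2 - 14*x + 48
(4) = gcd((c + 5/2)*(c + 3)*(c + 7), (c + 7/2)*(c + 7)) = c + 7
(5) = gcd((r + 6)*(r + 7), r*(r + 7)) = r + 7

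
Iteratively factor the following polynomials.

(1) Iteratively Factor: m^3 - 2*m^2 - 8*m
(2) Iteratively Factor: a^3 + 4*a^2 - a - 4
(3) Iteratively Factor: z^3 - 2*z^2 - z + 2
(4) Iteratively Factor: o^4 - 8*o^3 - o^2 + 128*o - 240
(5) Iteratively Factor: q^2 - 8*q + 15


(1) = (m)*(m^2 - 2*m - 8) = m*(m - 4)*(m + 2)
(2) = (a + 4)*(a^2 - 1) = (a + 1)*(a + 4)*(a - 1)
(3) = (z + 1)*(z^2 - 3*z + 2) = (z - 2)*(z + 1)*(z - 1)
(4) = (o - 4)*(o^3 - 4*o^2 - 17*o + 60) = (o - 5)*(o - 4)*(o^2 + o - 12) = (o - 5)*(o - 4)*(o - 3)*(o + 4)
(5) = (q - 5)*(q - 3)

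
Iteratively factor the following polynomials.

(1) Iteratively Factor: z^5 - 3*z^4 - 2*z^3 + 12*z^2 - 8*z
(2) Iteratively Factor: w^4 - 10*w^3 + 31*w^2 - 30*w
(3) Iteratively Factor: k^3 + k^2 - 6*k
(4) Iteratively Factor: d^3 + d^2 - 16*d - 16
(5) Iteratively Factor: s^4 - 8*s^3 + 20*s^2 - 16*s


(1) = (z - 1)*(z^4 - 2*z^3 - 4*z^2 + 8*z) = (z - 1)*(z + 2)*(z^3 - 4*z^2 + 4*z) = z*(z - 1)*(z + 2)*(z^2 - 4*z + 4) = z*(z - 2)*(z - 1)*(z + 2)*(z - 2)
(2) = (w)*(w^3 - 10*w^2 + 31*w - 30) = w*(w - 2)*(w^2 - 8*w + 15) = w*(w - 3)*(w - 2)*(w - 5)
(3) = (k - 2)*(k^2 + 3*k) = k*(k - 2)*(k + 3)
(4) = (d + 1)*(d^2 - 16) = (d - 4)*(d + 1)*(d + 4)
(5) = (s - 2)*(s^3 - 6*s^2 + 8*s) = s*(s - 2)*(s^2 - 6*s + 8) = s*(s - 4)*(s - 2)*(s - 2)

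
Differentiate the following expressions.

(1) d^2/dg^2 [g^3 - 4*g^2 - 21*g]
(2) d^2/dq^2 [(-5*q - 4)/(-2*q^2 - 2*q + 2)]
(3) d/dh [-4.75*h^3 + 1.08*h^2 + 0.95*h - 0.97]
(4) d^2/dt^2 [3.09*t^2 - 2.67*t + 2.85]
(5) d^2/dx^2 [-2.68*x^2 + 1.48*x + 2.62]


(1) = 6*g - 8
(2) = (5*q^3 + 12*q^2 + 27*q + 13)/(q^6 + 3*q^5 - 5*q^3 + 3*q - 1)
(3) = -14.25*h^2 + 2.16*h + 0.95
(4) = 6.18000000000000
(5) = -5.36000000000000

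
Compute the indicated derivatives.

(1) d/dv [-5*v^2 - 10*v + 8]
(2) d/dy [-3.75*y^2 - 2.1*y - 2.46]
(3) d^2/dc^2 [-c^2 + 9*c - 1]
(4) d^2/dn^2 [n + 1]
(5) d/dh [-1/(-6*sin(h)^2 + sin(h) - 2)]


(1) = -10*v - 10
(2) = -7.5*y - 2.1
(3) = -2
(4) = 0
(5) = (1 - 12*sin(h))*cos(h)/(6*sin(h)^2 - sin(h) + 2)^2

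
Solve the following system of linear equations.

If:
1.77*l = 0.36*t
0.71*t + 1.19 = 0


Then:
l = -0.34
t = -1.68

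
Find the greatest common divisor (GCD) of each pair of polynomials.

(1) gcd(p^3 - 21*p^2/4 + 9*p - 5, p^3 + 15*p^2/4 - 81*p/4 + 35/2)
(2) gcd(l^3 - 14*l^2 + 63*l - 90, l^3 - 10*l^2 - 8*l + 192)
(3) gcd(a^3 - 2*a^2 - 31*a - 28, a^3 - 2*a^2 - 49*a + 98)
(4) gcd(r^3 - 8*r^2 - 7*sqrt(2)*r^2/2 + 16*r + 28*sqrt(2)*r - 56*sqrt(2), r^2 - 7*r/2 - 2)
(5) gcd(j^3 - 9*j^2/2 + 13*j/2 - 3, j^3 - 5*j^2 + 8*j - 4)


(1) = p^2 - 13*p/4 + 5/2
(2) = l - 6
(3) = a - 7
(4) = gcd((r - 4)^2*(r - 7*sqrt(2)/2), (r - 4)*(r + 1/2)) = r - 4
(5) = gcd((j - 2)*(j - 3/2)*(j - 1), (j - 2)^2*(j - 1)) = j^2 - 3*j + 2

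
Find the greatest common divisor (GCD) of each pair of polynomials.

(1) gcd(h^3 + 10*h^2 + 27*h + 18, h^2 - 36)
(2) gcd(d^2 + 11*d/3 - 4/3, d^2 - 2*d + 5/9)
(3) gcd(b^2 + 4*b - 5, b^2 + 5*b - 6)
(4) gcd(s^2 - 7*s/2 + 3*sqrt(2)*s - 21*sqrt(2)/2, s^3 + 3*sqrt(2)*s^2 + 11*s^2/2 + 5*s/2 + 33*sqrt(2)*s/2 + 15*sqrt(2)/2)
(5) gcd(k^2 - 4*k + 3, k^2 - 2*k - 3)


(1) = gcd((h + 1)*(h + 3)*(h + 6), (h - 6)*(h + 6)) = h + 6
(2) = gcd((d - 1/3)*(d + 4), (d - 5/3)*(d - 1/3)) = d - 1/3
(3) = gcd((b - 1)*(b + 5), (b - 1)*(b + 6)) = b - 1
(4) = gcd((s - 7/2)*(s + 3*sqrt(2)), (s + 1/2)*(s + 5)*(s + 3*sqrt(2))) = s + 3*sqrt(2)
(5) = gcd((k - 3)*(k - 1), (k - 3)*(k + 1)) = k - 3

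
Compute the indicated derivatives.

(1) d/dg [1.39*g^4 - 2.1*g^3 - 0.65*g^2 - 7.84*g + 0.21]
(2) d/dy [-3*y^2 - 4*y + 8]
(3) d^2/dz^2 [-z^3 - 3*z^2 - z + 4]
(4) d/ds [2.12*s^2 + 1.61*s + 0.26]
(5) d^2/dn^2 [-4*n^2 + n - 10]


(1) = 5.56*g^3 - 6.3*g^2 - 1.3*g - 7.84
(2) = -6*y - 4
(3) = -6*z - 6
(4) = 4.24*s + 1.61
(5) = -8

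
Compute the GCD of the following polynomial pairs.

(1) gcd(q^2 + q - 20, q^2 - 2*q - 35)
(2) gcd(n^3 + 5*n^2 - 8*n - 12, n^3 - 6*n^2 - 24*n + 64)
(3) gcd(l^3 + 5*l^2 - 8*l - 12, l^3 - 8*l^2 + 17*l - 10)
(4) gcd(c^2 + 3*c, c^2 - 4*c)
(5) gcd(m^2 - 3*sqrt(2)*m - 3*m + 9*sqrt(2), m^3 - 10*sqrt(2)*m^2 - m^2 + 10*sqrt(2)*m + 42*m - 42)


(1) = q + 5
(2) = n - 2
(3) = gcd((l - 2)*(l + 1)*(l + 6), (l - 5)*(l - 2)*(l - 1)) = l - 2
(4) = gcd(c*(c + 3), c*(c - 4)) = c
(5) = m - 3*sqrt(2)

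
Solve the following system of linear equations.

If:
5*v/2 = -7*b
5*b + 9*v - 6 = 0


Then:
b = -30/101
v = 84/101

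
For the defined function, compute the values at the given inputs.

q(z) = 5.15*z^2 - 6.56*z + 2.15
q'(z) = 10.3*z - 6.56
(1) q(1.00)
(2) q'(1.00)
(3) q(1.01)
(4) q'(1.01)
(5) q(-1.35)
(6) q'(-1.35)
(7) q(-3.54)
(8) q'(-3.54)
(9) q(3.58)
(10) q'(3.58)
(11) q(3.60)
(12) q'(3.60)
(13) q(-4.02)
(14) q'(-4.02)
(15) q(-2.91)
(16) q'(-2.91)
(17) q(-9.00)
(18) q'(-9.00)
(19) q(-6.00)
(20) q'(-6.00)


(1) = 0.74
(2) = 3.74
(3) = 0.78
(4) = 3.84
(5) = 20.39
(6) = -20.46
(7) = 89.91
(8) = -43.02
(9) = 44.67
(10) = 30.31
(11) = 45.28
(12) = 30.52
(13) = 111.75
(14) = -47.97
(15) = 64.85
(16) = -36.53
(17) = 478.34
(18) = -99.26
(19) = 226.91
(20) = -68.36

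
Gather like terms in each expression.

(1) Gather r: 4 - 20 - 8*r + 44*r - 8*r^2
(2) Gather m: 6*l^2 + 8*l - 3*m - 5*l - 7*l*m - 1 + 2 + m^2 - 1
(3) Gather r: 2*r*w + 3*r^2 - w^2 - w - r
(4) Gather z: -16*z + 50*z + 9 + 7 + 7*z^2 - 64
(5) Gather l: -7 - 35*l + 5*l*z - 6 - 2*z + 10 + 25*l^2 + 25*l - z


(1) = -8*r^2 + 36*r - 16
(2) = 6*l^2 + 3*l + m^2 + m*(-7*l - 3)
(3) = 3*r^2 + r*(2*w - 1) - w^2 - w
(4) = 7*z^2 + 34*z - 48
(5) = 25*l^2 + l*(5*z - 10) - 3*z - 3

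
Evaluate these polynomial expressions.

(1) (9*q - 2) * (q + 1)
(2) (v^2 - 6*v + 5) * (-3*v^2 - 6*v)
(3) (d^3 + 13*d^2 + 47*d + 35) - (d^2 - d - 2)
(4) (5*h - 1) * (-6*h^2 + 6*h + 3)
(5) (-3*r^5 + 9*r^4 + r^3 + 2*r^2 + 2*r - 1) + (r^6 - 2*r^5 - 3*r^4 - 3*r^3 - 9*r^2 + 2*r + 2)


(1) = 9*q^2 + 7*q - 2
(2) = -3*v^4 + 12*v^3 + 21*v^2 - 30*v
(3) = d^3 + 12*d^2 + 48*d + 37
(4) = -30*h^3 + 36*h^2 + 9*h - 3
(5) = r^6 - 5*r^5 + 6*r^4 - 2*r^3 - 7*r^2 + 4*r + 1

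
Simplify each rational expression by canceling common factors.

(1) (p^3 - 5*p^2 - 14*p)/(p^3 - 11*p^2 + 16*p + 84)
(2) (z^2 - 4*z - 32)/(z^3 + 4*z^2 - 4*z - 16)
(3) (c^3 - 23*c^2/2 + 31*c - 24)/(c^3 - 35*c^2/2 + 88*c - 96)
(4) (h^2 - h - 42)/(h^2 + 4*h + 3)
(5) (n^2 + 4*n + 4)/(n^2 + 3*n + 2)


(1) = p/(p - 6)
(2) = (z - 8)/(z^2 - 4)
(3) = (c - 2)/(c - 8)
(4) = (h^2 - h - 42)/(h^2 + 4*h + 3)
(5) = (n + 2)/(n + 1)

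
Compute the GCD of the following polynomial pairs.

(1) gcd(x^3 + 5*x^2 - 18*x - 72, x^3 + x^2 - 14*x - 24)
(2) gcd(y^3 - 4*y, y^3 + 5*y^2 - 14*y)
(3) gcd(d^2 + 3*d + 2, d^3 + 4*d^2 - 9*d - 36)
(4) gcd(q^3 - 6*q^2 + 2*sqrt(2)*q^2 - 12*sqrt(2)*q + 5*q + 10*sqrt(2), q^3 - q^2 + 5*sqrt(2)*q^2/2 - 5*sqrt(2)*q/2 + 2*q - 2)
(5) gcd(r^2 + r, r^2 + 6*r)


(1) = gcd((x - 4)*(x + 3)*(x + 6), (x - 4)*(x + 2)*(x + 3)) = x^2 - x - 12
(2) = gcd(y*(y - 2)*(y + 2), y*(y - 2)*(y + 7)) = y^2 - 2*y
(3) = 1
(4) = q^2 + q*(-1 + 2*sqrt(2)) - 2*sqrt(2)
(5) = r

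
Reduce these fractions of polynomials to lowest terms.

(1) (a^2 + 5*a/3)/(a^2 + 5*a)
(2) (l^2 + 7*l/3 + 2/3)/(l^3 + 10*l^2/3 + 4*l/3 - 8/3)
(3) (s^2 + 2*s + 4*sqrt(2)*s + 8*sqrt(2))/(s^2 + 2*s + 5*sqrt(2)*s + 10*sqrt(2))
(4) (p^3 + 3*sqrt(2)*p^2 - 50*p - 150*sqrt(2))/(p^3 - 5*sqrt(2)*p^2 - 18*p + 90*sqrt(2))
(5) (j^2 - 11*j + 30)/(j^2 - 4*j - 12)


(1) = (3*a + 5)/(3*a + 15)
(2) = (3*l + 1)/(3*l^2 + 4*l - 4)
(3) = (s + 4*sqrt(2))/(s + 5*sqrt(2))
(4) = (p + 5*sqrt(2))/(p - 3*sqrt(2))
(5) = (j - 5)/(j + 2)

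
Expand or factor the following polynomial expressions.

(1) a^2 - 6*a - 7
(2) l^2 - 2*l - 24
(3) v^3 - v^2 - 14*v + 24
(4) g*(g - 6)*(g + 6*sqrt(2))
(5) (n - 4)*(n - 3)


(1) = (a - 7)*(a + 1)
(2) = (l - 6)*(l + 4)
(3) = (v - 3)*(v - 2)*(v + 4)
(4) = g^3 - 6*g^2 + 6*sqrt(2)*g^2 - 36*sqrt(2)*g
(5) = n^2 - 7*n + 12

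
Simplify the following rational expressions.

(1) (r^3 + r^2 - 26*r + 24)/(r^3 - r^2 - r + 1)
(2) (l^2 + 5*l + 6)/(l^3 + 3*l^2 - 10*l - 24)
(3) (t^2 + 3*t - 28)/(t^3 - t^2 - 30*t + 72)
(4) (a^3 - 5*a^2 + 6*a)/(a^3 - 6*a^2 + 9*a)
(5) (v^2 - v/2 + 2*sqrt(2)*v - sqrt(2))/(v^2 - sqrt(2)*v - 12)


(1) = (r^2 + 2*r - 24)/(r^2 - 1)
(2) = (l + 3)/(l^2 + l - 12)
(3) = (t + 7)/(t^2 + 3*t - 18)
(4) = (a - 2)/(a - 3)
(5) = (2*v - 1)/(2*v - 6*sqrt(2))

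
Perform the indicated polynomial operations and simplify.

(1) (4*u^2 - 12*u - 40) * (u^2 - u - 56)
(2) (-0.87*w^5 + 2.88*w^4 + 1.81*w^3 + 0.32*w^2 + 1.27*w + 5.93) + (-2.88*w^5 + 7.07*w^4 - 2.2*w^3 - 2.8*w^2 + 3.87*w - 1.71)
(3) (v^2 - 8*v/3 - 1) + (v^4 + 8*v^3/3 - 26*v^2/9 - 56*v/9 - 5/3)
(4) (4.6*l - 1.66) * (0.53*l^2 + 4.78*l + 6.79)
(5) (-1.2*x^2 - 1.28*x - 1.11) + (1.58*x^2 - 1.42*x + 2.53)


(1) = 4*u^4 - 16*u^3 - 252*u^2 + 712*u + 2240
(2) = -3.75*w^5 + 9.95*w^4 - 0.39*w^3 - 2.48*w^2 + 5.14*w + 4.22
(3) = v^4 + 8*v^3/3 - 17*v^2/9 - 80*v/9 - 8/3
(4) = 2.438*l^3 + 21.1082*l^2 + 23.2992*l - 11.2714
(5) = 0.38*x^2 - 2.7*x + 1.42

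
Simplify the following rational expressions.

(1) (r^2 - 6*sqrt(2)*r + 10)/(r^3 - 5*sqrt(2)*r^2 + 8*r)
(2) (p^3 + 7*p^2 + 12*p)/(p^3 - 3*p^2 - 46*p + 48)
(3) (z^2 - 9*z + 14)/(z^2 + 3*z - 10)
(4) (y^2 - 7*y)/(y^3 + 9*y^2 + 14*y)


(1) = (r - 5*sqrt(2))/(r^2 - 4*sqrt(2)*r)
(2) = (p^3 + 7*p^2 + 12*p)/(p^3 - 3*p^2 - 46*p + 48)
(3) = (z - 7)/(z + 5)
(4) = (y - 7)/(y^2 + 9*y + 14)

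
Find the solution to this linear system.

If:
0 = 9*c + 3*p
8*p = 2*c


Then:
c = 0
p = 0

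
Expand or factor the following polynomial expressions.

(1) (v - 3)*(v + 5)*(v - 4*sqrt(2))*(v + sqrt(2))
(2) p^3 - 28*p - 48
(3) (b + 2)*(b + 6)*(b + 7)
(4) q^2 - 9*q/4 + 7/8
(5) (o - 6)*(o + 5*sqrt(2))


(1) = v^4 - 3*sqrt(2)*v^3 + 2*v^3 - 23*v^2 - 6*sqrt(2)*v^2 - 16*v + 45*sqrt(2)*v + 120
(2) = (p - 6)*(p + 2)*(p + 4)
(3) = b^3 + 15*b^2 + 68*b + 84
(4) = (q - 7/4)*(q - 1/2)
(5) = o^2 - 6*o + 5*sqrt(2)*o - 30*sqrt(2)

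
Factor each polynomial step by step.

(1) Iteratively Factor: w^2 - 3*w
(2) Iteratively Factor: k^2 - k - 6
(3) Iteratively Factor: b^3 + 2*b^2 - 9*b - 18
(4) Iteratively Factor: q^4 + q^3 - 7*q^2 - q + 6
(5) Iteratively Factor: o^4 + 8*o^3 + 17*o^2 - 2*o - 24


(1) = (w - 3)*(w)
(2) = (k - 3)*(k + 2)
(3) = (b - 3)*(b^2 + 5*b + 6) = (b - 3)*(b + 2)*(b + 3)
(4) = (q + 1)*(q^3 - 7*q + 6) = (q + 1)*(q + 3)*(q^2 - 3*q + 2) = (q - 1)*(q + 1)*(q + 3)*(q - 2)
(5) = (o + 4)*(o^3 + 4*o^2 + o - 6) = (o - 1)*(o + 4)*(o^2 + 5*o + 6) = (o - 1)*(o + 2)*(o + 4)*(o + 3)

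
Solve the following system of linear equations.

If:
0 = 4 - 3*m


Then:
m = 4/3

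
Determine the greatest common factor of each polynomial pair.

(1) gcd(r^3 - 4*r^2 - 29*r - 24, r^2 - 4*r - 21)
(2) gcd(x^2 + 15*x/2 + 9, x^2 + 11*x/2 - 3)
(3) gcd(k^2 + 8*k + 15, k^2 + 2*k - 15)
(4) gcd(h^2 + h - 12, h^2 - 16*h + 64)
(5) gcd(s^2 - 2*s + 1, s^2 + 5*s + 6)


(1) = gcd((r - 8)*(r + 1)*(r + 3), (r - 7)*(r + 3)) = r + 3
(2) = gcd((x + 3/2)*(x + 6), (x - 1/2)*(x + 6)) = x + 6
(3) = gcd((k + 3)*(k + 5), (k - 3)*(k + 5)) = k + 5
(4) = gcd((h - 3)*(h + 4), (h - 8)^2) = 1
(5) = gcd((s - 1)^2, (s + 2)*(s + 3)) = 1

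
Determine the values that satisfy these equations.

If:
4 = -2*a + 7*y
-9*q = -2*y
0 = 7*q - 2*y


Then:
a = -2
q = 0
y = 0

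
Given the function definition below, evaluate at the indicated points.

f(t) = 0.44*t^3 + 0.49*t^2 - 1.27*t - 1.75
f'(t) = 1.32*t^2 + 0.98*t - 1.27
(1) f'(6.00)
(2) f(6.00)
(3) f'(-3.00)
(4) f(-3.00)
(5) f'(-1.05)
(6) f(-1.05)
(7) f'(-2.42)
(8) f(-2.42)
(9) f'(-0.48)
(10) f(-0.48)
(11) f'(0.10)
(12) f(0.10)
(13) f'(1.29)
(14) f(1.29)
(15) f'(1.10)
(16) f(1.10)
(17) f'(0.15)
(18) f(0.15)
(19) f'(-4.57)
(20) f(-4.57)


(1) = 52.13
(2) = 103.31
(3) = 7.67
(4) = -5.41
(5) = -0.84
(6) = -0.39
(7) = 4.09
(8) = -2.04
(9) = -1.44
(10) = -1.08
(11) = -1.16
(12) = -1.87
(13) = 2.19
(14) = -1.63
(15) = 1.41
(16) = -1.97
(17) = -1.09
(18) = -1.93
(19) = 21.82
(20) = -27.71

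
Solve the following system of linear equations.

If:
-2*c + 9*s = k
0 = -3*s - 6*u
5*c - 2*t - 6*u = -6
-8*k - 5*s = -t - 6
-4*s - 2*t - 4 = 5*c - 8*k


Then:
c = -340/1521
k = 1562/1521
s = 98/1521
t = 3860/1521
u = -49/1521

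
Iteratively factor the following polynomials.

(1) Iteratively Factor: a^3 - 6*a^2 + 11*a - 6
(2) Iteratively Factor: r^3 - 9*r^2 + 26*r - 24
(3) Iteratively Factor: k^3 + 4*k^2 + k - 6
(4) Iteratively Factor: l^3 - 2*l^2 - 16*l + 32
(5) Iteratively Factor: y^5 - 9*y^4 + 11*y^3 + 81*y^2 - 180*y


(1) = (a - 2)*(a^2 - 4*a + 3) = (a - 3)*(a - 2)*(a - 1)
(2) = (r - 2)*(r^2 - 7*r + 12) = (r - 4)*(r - 2)*(r - 3)
(3) = (k + 2)*(k^2 + 2*k - 3) = (k + 2)*(k + 3)*(k - 1)
(4) = (l + 4)*(l^2 - 6*l + 8) = (l - 4)*(l + 4)*(l - 2)
(5) = (y - 3)*(y^4 - 6*y^3 - 7*y^2 + 60*y) = (y - 5)*(y - 3)*(y^3 - y^2 - 12*y) = y*(y - 5)*(y - 3)*(y^2 - y - 12) = y*(y - 5)*(y - 3)*(y + 3)*(y - 4)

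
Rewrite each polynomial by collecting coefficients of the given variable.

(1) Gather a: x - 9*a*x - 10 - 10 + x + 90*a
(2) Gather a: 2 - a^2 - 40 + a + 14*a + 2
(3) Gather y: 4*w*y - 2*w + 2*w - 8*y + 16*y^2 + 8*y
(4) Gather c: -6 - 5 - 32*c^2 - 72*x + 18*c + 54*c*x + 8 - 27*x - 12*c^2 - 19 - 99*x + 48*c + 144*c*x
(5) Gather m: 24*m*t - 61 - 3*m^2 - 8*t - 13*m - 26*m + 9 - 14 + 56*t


(1) = a*(90 - 9*x) + 2*x - 20
(2) = -a^2 + 15*a - 36
(3) = 4*w*y + 16*y^2
(4) = -44*c^2 + c*(198*x + 66) - 198*x - 22
(5) = -3*m^2 + m*(24*t - 39) + 48*t - 66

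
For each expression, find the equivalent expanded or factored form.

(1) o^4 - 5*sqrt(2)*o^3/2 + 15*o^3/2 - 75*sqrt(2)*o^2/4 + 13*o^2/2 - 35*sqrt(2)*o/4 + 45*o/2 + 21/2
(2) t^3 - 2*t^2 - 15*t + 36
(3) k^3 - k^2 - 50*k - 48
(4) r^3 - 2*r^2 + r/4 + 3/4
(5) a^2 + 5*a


(1) = (o + 1/2)*(o + 7)*(o - 3*sqrt(2)/2)*(o - sqrt(2))
(2) = (t - 3)^2*(t + 4)
(3) = (k - 8)*(k + 1)*(k + 6)
(4) = (r - 3/2)*(r - 1)*(r + 1/2)
(5) = a*(a + 5)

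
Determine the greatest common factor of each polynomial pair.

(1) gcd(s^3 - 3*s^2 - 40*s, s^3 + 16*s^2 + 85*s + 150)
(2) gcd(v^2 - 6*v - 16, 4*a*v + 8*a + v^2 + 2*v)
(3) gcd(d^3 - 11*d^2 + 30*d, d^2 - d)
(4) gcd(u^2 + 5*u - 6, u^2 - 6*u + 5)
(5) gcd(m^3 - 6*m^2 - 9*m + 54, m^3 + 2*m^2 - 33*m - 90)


(1) = s + 5
(2) = gcd((v - 8)*(v + 2), (4*a + v)*(v + 2)) = v + 2
(3) = d
(4) = gcd((u - 1)*(u + 6), (u - 5)*(u - 1)) = u - 1
(5) = gcd((m - 6)*(m - 3)*(m + 3), (m - 6)*(m + 3)*(m + 5)) = m^2 - 3*m - 18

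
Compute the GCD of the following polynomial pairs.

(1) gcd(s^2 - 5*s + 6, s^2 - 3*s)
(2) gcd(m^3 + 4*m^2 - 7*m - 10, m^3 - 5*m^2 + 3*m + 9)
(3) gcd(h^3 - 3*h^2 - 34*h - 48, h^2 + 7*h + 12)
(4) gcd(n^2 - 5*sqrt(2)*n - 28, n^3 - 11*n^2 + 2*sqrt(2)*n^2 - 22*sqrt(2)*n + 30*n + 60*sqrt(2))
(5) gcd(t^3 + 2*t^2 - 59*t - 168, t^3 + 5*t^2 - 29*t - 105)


(1) = gcd((s - 3)*(s - 2), s*(s - 3)) = s - 3
(2) = gcd((m - 2)*(m + 1)*(m + 5), (m - 3)^2*(m + 1)) = m + 1
(3) = h + 3
(4) = n + 2*sqrt(2)
(5) = gcd((t - 8)*(t + 3)*(t + 7), (t - 5)*(t + 3)*(t + 7)) = t^2 + 10*t + 21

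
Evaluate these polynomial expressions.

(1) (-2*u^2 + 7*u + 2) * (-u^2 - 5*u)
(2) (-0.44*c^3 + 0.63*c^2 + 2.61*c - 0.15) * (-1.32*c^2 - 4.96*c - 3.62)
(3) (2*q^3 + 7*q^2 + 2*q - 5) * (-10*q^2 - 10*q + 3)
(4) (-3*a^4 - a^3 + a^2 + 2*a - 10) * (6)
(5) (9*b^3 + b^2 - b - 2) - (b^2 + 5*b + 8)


(1) = 2*u^4 + 3*u^3 - 37*u^2 - 10*u
(2) = 0.5808*c^5 + 1.3508*c^4 - 4.9772*c^3 - 15.0282*c^2 - 8.7042*c + 0.543
(3) = -20*q^5 - 90*q^4 - 84*q^3 + 51*q^2 + 56*q - 15
(4) = -18*a^4 - 6*a^3 + 6*a^2 + 12*a - 60
(5) = 9*b^3 - 6*b - 10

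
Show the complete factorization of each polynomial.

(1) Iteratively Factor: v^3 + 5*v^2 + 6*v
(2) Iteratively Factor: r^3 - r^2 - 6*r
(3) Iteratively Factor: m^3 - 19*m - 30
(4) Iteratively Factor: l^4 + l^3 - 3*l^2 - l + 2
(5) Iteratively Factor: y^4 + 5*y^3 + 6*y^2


(1) = (v)*(v^2 + 5*v + 6) = v*(v + 3)*(v + 2)
(2) = (r)*(r^2 - r - 6) = r*(r + 2)*(r - 3)
(3) = (m + 2)*(m^2 - 2*m - 15) = (m - 5)*(m + 2)*(m + 3)
(4) = (l - 1)*(l^3 + 2*l^2 - l - 2) = (l - 1)*(l + 1)*(l^2 + l - 2) = (l - 1)^2*(l + 1)*(l + 2)
(5) = (y + 3)*(y^3 + 2*y^2) = y*(y + 3)*(y^2 + 2*y) = y*(y + 2)*(y + 3)*(y)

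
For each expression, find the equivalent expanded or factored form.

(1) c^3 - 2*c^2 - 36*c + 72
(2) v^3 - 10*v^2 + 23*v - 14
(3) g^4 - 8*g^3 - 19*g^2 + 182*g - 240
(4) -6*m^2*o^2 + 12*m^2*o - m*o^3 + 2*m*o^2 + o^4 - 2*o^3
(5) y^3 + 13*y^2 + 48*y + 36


(1) = (c - 6)*(c - 2)*(c + 6)
(2) = (v - 7)*(v - 2)*(v - 1)
(3) = (g - 8)*(g - 3)*(g - 2)*(g + 5)
(4) = o*(-3*m + o)*(2*m + o)*(o - 2)
(5) = (y + 1)*(y + 6)^2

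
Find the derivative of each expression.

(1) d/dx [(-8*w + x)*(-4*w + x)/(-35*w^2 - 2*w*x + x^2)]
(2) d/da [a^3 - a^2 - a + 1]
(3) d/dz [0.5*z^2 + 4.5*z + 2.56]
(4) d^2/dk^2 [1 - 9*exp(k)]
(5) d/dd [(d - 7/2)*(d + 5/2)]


(1) = 2*w*(242*w^2 - 67*w*x + 5*x^2)/(1225*w^4 + 140*w^3*x - 66*w^2*x^2 - 4*w*x^3 + x^4)
(2) = 3*a^2 - 2*a - 1
(3) = 1.0*z + 4.5
(4) = -9*exp(k)
(5) = 2*d - 1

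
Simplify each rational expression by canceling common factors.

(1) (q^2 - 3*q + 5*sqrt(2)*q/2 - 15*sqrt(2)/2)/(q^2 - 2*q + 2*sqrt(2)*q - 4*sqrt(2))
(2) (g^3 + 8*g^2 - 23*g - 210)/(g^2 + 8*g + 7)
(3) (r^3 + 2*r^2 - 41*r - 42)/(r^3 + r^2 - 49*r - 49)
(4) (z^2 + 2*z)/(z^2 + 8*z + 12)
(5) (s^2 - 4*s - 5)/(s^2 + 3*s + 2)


(1) = (2*q^2 + q*(-6 + 5*sqrt(2)) - 15*sqrt(2))/(2*q^2 + q*(-4 + 4*sqrt(2)) - 8*sqrt(2))
(2) = (g^2 + g - 30)/(g + 1)
(3) = (r - 6)/(r - 7)
(4) = z/(z + 6)
(5) = (s - 5)/(s + 2)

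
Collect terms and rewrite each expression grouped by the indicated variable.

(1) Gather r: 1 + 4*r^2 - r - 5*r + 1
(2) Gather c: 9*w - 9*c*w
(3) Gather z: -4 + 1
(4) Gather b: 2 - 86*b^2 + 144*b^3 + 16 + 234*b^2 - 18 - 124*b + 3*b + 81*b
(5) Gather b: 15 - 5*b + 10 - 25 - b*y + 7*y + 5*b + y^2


(1) = 4*r^2 - 6*r + 2
(2) = -9*c*w + 9*w
(3) = -3
(4) = 144*b^3 + 148*b^2 - 40*b
(5) = -b*y + y^2 + 7*y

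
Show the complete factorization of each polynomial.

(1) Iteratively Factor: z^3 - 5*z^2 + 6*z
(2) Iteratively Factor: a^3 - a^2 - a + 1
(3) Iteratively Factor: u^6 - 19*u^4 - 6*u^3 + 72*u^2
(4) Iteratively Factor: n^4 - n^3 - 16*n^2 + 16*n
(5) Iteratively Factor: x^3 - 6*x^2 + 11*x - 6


(1) = (z)*(z^2 - 5*z + 6) = z*(z - 2)*(z - 3)
(2) = (a - 1)*(a^2 - 1) = (a - 1)*(a + 1)*(a - 1)
(3) = (u)*(u^5 - 19*u^3 - 6*u^2 + 72*u) = u*(u - 2)*(u^4 + 2*u^3 - 15*u^2 - 36*u) = u*(u - 2)*(u + 3)*(u^3 - u^2 - 12*u) = u^2*(u - 2)*(u + 3)*(u^2 - u - 12) = u^2*(u - 4)*(u - 2)*(u + 3)*(u + 3)
(4) = (n)*(n^3 - n^2 - 16*n + 16) = n*(n - 1)*(n^2 - 16) = n*(n - 1)*(n + 4)*(n - 4)
(5) = (x - 3)*(x^2 - 3*x + 2) = (x - 3)*(x - 1)*(x - 2)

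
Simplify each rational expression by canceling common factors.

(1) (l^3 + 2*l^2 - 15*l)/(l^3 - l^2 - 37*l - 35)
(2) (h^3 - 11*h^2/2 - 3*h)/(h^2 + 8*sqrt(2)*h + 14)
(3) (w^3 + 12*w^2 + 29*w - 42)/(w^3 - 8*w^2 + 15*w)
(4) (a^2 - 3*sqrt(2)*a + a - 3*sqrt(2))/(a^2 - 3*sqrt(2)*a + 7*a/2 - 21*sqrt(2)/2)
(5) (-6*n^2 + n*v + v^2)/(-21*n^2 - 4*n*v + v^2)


(1) = (l^2 - 3*l)/(l^2 - 6*l - 7)
(2) = (2*h^3 - 11*h^2 - 6*h)/(2*h^2 + 16*sqrt(2)*h + 28)
(3) = (w^3 + 12*w^2 + 29*w - 42)/(w^3 - 8*w^2 + 15*w)
(4) = (2*a + 2)/(2*a + 7)
(5) = (-2*n + v)/(-7*n + v)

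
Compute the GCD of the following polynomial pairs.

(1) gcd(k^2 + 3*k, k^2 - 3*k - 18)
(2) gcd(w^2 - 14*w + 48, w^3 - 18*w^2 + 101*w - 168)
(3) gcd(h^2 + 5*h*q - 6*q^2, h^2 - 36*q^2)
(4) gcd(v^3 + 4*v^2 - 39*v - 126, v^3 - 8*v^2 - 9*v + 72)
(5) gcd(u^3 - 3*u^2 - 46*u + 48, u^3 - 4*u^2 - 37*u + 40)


(1) = gcd(k*(k + 3), (k - 6)*(k + 3)) = k + 3
(2) = gcd((w - 8)*(w - 6), (w - 8)*(w - 7)*(w - 3)) = w - 8
(3) = h + 6*q
(4) = gcd((v - 6)*(v + 3)*(v + 7), (v - 8)*(v - 3)*(v + 3)) = v + 3
(5) = gcd((u - 8)*(u - 1)*(u + 6), (u - 8)*(u - 1)*(u + 5)) = u^2 - 9*u + 8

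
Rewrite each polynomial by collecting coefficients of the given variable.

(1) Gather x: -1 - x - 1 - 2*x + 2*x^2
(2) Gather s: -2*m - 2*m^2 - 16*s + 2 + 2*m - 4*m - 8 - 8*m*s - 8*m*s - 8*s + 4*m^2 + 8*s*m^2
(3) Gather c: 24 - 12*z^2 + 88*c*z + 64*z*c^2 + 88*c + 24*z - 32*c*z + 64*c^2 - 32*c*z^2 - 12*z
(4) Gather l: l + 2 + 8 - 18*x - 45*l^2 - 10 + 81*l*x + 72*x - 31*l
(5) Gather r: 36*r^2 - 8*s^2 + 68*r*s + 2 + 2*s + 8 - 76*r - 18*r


(1) = 2*x^2 - 3*x - 2
(2) = 2*m^2 - 4*m + s*(8*m^2 - 16*m - 24) - 6
(3) = c^2*(64*z + 64) + c*(-32*z^2 + 56*z + 88) - 12*z^2 + 12*z + 24
(4) = -45*l^2 + l*(81*x - 30) + 54*x
(5) = 36*r^2 + r*(68*s - 94) - 8*s^2 + 2*s + 10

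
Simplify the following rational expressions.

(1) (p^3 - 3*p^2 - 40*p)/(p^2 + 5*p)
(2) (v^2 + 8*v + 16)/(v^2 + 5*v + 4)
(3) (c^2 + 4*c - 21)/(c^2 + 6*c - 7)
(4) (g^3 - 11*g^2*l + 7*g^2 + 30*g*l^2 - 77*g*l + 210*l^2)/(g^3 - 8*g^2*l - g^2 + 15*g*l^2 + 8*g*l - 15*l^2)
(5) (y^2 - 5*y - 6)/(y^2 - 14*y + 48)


(1) = p - 8
(2) = (v + 4)/(v + 1)
(3) = (c - 3)/(c - 1)
(4) = (g^2 - 6*g*l + 7*g - 42*l)/(g^2 - 3*g*l - g + 3*l)
(5) = (y + 1)/(y - 8)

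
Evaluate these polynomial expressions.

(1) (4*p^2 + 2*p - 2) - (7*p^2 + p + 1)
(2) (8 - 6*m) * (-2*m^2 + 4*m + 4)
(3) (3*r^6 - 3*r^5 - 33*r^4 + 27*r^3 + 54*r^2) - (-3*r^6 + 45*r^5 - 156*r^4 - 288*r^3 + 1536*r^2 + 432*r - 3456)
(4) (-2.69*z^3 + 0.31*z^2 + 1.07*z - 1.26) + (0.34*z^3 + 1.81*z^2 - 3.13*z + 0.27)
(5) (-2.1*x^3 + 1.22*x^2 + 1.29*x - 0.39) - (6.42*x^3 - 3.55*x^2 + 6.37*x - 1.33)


(1) = -3*p^2 + p - 3
(2) = 12*m^3 - 40*m^2 + 8*m + 32
(3) = 6*r^6 - 48*r^5 + 123*r^4 + 315*r^3 - 1482*r^2 - 432*r + 3456
(4) = -2.35*z^3 + 2.12*z^2 - 2.06*z - 0.99
(5) = -8.52*x^3 + 4.77*x^2 - 5.08*x + 0.94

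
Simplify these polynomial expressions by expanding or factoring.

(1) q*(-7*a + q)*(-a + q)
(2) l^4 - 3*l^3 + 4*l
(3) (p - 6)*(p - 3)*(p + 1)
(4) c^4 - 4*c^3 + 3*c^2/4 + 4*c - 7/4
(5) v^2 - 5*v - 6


(1) = 7*a^2*q - 8*a*q^2 + q^3
(2) = l*(l - 2)^2*(l + 1)
(3) = p^3 - 8*p^2 + 9*p + 18
(4) = (c - 7/2)*(c - 1)*(c - 1/2)*(c + 1)
(5) = (v - 6)*(v + 1)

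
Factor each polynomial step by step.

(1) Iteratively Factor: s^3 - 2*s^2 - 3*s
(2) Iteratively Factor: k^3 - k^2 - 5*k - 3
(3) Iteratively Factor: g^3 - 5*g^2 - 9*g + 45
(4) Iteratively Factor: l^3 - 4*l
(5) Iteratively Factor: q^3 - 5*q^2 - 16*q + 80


(1) = (s)*(s^2 - 2*s - 3) = s*(s - 3)*(s + 1)
(2) = (k + 1)*(k^2 - 2*k - 3) = (k - 3)*(k + 1)*(k + 1)
(3) = (g - 5)*(g^2 - 9) = (g - 5)*(g + 3)*(g - 3)
(4) = (l + 2)*(l^2 - 2*l) = (l - 2)*(l + 2)*(l)
(5) = (q - 5)*(q^2 - 16) = (q - 5)*(q + 4)*(q - 4)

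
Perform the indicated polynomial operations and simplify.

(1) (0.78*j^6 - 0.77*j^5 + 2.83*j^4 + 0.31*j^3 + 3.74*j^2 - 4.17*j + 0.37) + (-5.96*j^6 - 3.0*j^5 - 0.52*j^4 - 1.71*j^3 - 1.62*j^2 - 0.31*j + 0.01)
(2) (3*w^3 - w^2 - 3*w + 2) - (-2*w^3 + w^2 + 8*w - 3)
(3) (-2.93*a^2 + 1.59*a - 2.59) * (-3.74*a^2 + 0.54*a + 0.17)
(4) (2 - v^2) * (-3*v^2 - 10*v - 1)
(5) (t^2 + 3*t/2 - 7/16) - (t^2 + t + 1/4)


(1) = -5.18*j^6 - 3.77*j^5 + 2.31*j^4 - 1.4*j^3 + 2.12*j^2 - 4.48*j + 0.38
(2) = 5*w^3 - 2*w^2 - 11*w + 5
(3) = 10.9582*a^4 - 7.5288*a^3 + 10.0471*a^2 - 1.1283*a - 0.4403
(4) = 3*v^4 + 10*v^3 - 5*v^2 - 20*v - 2
(5) = t/2 - 11/16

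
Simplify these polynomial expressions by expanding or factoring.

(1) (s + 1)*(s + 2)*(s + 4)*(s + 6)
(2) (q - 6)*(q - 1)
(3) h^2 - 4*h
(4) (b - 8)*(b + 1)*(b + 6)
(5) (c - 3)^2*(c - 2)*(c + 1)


(1) = s^4 + 13*s^3 + 56*s^2 + 92*s + 48
(2) = q^2 - 7*q + 6
(3) = h*(h - 4)
(4) = b^3 - b^2 - 50*b - 48
(5) = c^4 - 7*c^3 + 13*c^2 + 3*c - 18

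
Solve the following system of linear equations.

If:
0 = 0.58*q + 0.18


Then:
q = -0.31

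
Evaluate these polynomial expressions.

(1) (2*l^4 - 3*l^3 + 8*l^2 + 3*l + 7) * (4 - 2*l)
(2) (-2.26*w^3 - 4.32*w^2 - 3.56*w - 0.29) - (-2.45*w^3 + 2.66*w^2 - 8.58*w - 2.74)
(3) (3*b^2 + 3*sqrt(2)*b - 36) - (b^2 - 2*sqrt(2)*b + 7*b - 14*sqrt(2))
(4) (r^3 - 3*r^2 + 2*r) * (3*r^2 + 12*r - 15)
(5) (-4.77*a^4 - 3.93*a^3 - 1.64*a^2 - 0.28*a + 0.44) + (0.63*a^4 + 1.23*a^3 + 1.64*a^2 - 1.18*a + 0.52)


(1) = -4*l^5 + 14*l^4 - 28*l^3 + 26*l^2 - 2*l + 28
(2) = 0.19*w^3 - 6.98*w^2 + 5.02*w + 2.45
(3) = 2*b^2 - 7*b + 5*sqrt(2)*b - 36 + 14*sqrt(2)
(4) = 3*r^5 + 3*r^4 - 45*r^3 + 69*r^2 - 30*r
(5) = -4.14*a^4 - 2.7*a^3 - 1.46*a + 0.96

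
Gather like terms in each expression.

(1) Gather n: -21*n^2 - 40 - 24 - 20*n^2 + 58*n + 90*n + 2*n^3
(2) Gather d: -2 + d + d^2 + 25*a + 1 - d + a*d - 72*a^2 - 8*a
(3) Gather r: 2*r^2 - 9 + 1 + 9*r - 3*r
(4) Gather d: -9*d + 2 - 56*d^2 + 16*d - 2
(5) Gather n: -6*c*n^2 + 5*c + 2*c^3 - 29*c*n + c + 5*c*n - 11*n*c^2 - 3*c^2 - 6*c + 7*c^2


(1) = 2*n^3 - 41*n^2 + 148*n - 64
(2) = -72*a^2 + a*d + 17*a + d^2 - 1
(3) = 2*r^2 + 6*r - 8
(4) = -56*d^2 + 7*d
(5) = 2*c^3 + 4*c^2 - 6*c*n^2 + n*(-11*c^2 - 24*c)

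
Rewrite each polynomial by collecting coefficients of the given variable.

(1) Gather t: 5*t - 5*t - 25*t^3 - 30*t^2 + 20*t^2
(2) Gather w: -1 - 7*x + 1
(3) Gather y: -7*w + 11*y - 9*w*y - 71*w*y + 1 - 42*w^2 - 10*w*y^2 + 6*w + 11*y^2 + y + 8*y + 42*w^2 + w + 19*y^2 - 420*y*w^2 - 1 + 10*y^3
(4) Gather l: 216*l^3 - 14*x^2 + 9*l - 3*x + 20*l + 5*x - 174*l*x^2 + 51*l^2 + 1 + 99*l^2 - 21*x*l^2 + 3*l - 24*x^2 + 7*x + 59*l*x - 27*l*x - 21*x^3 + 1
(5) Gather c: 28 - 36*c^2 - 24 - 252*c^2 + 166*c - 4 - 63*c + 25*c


(1) = -25*t^3 - 10*t^2
(2) = -7*x
(3) = 10*y^3 + y^2*(30 - 10*w) + y*(-420*w^2 - 80*w + 20)
(4) = 216*l^3 + l^2*(150 - 21*x) + l*(-174*x^2 + 32*x + 32) - 21*x^3 - 38*x^2 + 9*x + 2
(5) = -288*c^2 + 128*c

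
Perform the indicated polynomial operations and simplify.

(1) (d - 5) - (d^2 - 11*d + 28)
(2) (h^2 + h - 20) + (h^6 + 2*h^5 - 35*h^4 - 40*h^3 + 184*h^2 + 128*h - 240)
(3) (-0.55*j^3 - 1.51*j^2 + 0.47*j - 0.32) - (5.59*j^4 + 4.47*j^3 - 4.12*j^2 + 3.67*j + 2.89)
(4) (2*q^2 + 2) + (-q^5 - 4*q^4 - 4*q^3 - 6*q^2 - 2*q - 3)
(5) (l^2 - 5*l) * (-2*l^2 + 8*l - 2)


(1) = -d^2 + 12*d - 33
(2) = h^6 + 2*h^5 - 35*h^4 - 40*h^3 + 185*h^2 + 129*h - 260
(3) = -5.59*j^4 - 5.02*j^3 + 2.61*j^2 - 3.2*j - 3.21
(4) = -q^5 - 4*q^4 - 4*q^3 - 4*q^2 - 2*q - 1
(5) = -2*l^4 + 18*l^3 - 42*l^2 + 10*l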